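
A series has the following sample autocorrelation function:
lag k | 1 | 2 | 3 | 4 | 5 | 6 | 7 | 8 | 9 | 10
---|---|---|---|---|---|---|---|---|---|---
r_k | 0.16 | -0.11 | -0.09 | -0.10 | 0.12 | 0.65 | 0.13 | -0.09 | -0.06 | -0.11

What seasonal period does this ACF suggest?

6

The largest autocorrelation is r_6 = 0.65; the remaining lags stay at or below 0.16.
The dominant spike at lag 6 indicates a seasonal period of 6.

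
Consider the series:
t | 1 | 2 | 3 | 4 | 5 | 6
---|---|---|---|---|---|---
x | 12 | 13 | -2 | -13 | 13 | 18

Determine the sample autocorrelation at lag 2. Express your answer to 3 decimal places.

Mean x̄ = (12 + 13 − 2 − 13 + 13 + 18)/6 = 6.8333
Σ(x_t−x̄)(x_{t+2}−x̄) = (-45.6389) + (-122.3056) + (-54.4722) + (-221.4722) = -443.8889
Denominator Σ(x_t−x̄)² = 698.8333
r_2 = -443.8889 / 698.8333 = -0.635

-0.635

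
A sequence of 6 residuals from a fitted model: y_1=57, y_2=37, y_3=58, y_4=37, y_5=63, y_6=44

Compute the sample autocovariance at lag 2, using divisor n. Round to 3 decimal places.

Mean ȳ = (57 + 37 + 58 + 37 + 63 + 44)/6 = 49.3333
Σ_{t=1}^{4}(y_t−ȳ)(y_{t+2}−ȳ) = 402.7778
γ_2 = 402.7778 / 6 = 67.130

67.130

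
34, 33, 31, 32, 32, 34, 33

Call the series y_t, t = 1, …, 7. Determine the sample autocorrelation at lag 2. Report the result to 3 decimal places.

-0.310

Mean ȳ = (34 + 33 + 31 + 32 + 32 + 34 + 33)/7 = 32.7143
Deviations from mean: 1.2857, 0.2857, -1.7143, -0.7143, -0.7143, 1.2857, 0.2857
Σ(y_t−ȳ)(y_{t+2}−ȳ) = (-2.2041) + (-0.2041) + (1.2245) + (-0.9184) + (-0.2041) = -2.3061
Denominator Σ(y_t−ȳ)² = 7.4286
r_2 = -2.3061 / 7.4286 = -0.310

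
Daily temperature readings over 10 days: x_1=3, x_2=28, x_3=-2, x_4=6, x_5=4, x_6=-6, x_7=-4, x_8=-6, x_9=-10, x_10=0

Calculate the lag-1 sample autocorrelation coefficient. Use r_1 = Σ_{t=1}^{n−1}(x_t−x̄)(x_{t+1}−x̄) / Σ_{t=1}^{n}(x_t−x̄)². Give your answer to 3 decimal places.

Mean x̄ = (3 + 28 − 2 + 6 + 4 − 6 − 4 − 6 − 10 + 0)/10 = 1.3000
Numerator Σ_{t=1}^{9}(x_t−x̄)(x_{t+1}−x̄) = 109.3100
Denominator Σ(x_t−x̄)² = 1020.1000
r_1 = 109.3100 / 1020.1000 = 0.107

0.107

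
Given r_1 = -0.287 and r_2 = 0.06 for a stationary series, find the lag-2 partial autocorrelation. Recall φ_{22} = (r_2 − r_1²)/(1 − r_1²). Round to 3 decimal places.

φ_{22} = (r_2 − r_1²) / (1 − r_1²)
r_1² = (-0.287)² = 0.082369
Numerator = 0.06 − 0.0824 = -0.0224; denominator = 1 − 0.0824 = 0.9176
φ_{22} = -0.0224 / 0.9176 = -0.024

-0.024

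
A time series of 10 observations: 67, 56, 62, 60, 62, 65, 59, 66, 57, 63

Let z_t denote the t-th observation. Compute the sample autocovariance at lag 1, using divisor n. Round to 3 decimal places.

Mean z̄ = (67 + 56 + 62 + 60 + 62 + 65 + 59 + 66 + 57 + 63)/10 = 61.7000
Σ_{t=1}^{9}(z_t−z̄)(z_{t+1}−z̄) = -78.7900
γ_1 = -78.7900 / 10 = -7.879

-7.879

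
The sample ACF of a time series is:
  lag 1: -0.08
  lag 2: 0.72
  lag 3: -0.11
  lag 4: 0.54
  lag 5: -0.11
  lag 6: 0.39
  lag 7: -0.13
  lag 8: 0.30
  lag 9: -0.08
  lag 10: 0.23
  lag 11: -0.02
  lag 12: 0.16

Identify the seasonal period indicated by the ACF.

2

The largest autocorrelation is r_2 = 0.72, with weaker echoes at lags 4 (0.54), 6 (0.39), 8 (0.30), 10 (0.23) and 12 (0.16); the remaining lags stay at or below -0.02.
The dominant spike at lag 2 indicates a seasonal period of 2.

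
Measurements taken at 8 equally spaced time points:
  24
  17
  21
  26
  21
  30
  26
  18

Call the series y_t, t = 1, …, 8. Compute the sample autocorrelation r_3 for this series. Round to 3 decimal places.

0.147

Mean ȳ = (24 + 17 + 21 + 26 + 21 + 30 + 26 + 18)/8 = 22.8750
Σ(y_t−ȳ)(y_{t+3}−ȳ) = (3.5156) + (11.0156) + (-13.3594) + (9.7656) + (9.1406) = 20.0781
Denominator Σ(y_t−ȳ)² = 136.8750
r_3 = 20.0781 / 136.8750 = 0.147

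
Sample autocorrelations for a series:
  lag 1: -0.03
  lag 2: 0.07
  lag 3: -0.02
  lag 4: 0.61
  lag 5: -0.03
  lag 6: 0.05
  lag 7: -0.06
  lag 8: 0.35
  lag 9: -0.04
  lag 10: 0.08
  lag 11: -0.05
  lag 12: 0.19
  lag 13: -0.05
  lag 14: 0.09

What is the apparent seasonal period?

The largest autocorrelation is r_4 = 0.61, with weaker echoes at lags 8 (0.35) and 12 (0.19); the remaining lags stay at or below 0.09.
The dominant spike at lag 4 indicates a seasonal period of 4.

4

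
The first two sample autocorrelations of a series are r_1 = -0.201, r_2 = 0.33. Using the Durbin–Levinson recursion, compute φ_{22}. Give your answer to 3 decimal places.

φ_{22} = (r_2 − r_1²) / (1 − r_1²)
r_1² = (-0.201)² = 0.040401
Numerator = 0.33 − 0.0404 = 0.2896; denominator = 1 − 0.0404 = 0.9596
φ_{22} = 0.2896 / 0.9596 = 0.302

0.302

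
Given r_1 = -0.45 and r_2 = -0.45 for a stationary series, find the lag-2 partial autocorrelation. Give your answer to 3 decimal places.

φ_{22} = (r_2 − r_1²) / (1 − r_1²)
r_1² = (-0.45)² = 0.2025
Numerator = -0.45 − 0.2025 = -0.6525; denominator = 1 − 0.2025 = 0.7975
φ_{22} = -0.6525 / 0.7975 = -0.818

-0.818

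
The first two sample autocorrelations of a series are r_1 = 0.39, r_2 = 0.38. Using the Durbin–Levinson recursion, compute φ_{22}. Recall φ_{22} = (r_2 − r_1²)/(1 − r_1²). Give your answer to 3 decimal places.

φ_{22} = (r_2 − r_1²) / (1 − r_1²)
r_1² = (0.39)² = 0.1521
Numerator = 0.38 − 0.1521 = 0.2279; denominator = 1 − 0.1521 = 0.8479
φ_{22} = 0.2279 / 0.8479 = 0.269

0.269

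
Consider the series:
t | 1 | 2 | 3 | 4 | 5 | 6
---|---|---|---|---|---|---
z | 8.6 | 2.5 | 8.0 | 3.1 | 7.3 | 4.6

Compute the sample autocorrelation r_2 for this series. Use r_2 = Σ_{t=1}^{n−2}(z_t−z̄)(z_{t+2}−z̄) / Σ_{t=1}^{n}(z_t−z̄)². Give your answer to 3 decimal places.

0.624

Mean z̄ = (8.6 + 2.5 + 8.0 + 3.1 + 7.3 + 4.6)/6 = 5.6833
Σ(z_t−z̄)(z_{t+2}−z̄) = (6.7569) + (8.2236) + (3.7453) + (2.7986) = 21.5244
Denominator Σ(z_t−z̄)² = 34.4683
r_2 = 21.5244 / 34.4683 = 0.624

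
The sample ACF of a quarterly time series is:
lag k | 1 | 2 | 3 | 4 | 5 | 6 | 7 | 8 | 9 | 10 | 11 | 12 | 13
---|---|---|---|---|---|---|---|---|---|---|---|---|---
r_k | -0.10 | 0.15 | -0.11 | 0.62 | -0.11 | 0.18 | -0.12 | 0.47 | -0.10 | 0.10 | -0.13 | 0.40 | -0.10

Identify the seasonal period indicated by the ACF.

The largest autocorrelation is r_4 = 0.62, with weaker echoes at lags 8 (0.47) and 12 (0.40); the remaining lags stay at or below 0.18.
The dominant spike at lag 4 indicates a seasonal period of 4.

4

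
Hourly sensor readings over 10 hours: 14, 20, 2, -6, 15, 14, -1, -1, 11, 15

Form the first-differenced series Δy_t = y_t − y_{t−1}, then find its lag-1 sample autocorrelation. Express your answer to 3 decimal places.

First differences Δy: 6, -18, -8, 21, -1, -15, 0, 12, 4
Mean of differences = 0.1111
Numerator Σ(Δy_t−Δȳ)(Δy_{t+1}−Δȳ) = -89.0123
Denominator Σ(Δy_t−Δȳ)² = 1250.8889
r_1(Δy) = -89.0123 / 1250.8889 = -0.071

-0.071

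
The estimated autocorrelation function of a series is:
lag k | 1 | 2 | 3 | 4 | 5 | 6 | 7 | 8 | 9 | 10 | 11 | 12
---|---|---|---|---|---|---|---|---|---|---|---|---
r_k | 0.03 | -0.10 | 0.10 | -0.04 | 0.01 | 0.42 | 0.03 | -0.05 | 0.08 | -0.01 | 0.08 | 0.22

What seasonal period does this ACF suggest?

The largest autocorrelation is r_6 = 0.42, with a weaker echo at lag 12 (0.22); the remaining lags stay at or below 0.10.
The dominant spike at lag 6 indicates a seasonal period of 6.

6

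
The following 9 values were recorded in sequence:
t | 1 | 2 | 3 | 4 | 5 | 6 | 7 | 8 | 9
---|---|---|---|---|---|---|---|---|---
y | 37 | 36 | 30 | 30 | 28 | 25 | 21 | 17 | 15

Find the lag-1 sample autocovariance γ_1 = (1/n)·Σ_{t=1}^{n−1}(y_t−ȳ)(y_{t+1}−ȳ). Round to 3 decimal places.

35.324

Mean ȳ = (37 + 36 + 30 + 30 + 28 + 25 + 21 + 17 + 15)/9 = 26.5556
Σ_{t=1}^{8}(y_t−ȳ)(y_{t+1}−ȳ) = 317.9136
γ_1 = 317.9136 / 9 = 35.324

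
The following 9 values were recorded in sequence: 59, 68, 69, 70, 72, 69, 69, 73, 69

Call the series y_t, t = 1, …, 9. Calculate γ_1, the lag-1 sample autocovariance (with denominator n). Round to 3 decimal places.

Mean ȳ = (59 + 68 + 69 + 70 + 72 + 69 + 69 + 73 + 69)/9 = 68.6667
Σ_{t=1}^{8}(y_t−ȳ)(y_{t+1}−ȳ) = 15.2222
γ_1 = 15.2222 / 9 = 1.691

1.691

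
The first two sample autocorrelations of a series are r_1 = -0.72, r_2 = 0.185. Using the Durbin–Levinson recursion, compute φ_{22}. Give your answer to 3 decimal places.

φ_{22} = (r_2 − r_1²) / (1 − r_1²)
r_1² = (-0.72)² = 0.5184
Numerator = 0.185 − 0.5184 = -0.3334; denominator = 1 − 0.5184 = 0.4816
φ_{22} = -0.3334 / 0.4816 = -0.692

-0.692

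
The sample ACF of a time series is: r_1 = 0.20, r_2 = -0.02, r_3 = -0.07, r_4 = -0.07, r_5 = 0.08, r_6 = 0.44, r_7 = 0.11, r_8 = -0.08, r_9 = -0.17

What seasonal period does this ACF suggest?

The largest autocorrelation is r_6 = 0.44; the remaining lags stay at or below 0.20.
The dominant spike at lag 6 indicates a seasonal period of 6.

6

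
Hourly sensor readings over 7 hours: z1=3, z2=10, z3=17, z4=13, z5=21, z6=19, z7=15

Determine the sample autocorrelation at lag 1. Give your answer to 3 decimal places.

Mean z̄ = (3 + 10 + 17 + 13 + 21 + 19 + 15)/7 = 14.0000
Σ(z_t−z̄)(z_{t+1}−z̄) = (44.0000) + (-12.0000) + (-3.0000) + (-7.0000) + (35.0000) + (5.0000) = 62.0000
Denominator Σ(z_t−z̄)² = 222.0000
r_1 = 62.0000 / 222.0000 = 0.279

0.279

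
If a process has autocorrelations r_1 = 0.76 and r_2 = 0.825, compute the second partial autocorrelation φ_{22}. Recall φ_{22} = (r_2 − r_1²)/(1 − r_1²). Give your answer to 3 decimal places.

0.586

φ_{22} = (r_2 − r_1²) / (1 − r_1²)
r_1² = (0.76)² = 0.5776
Numerator = 0.825 − 0.5776 = 0.2474; denominator = 1 − 0.5776 = 0.4224
φ_{22} = 0.2474 / 0.4224 = 0.586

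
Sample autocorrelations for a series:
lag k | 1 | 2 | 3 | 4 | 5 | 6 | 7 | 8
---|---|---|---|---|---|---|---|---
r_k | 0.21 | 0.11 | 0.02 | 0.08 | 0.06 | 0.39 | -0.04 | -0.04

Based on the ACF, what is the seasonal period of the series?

The largest autocorrelation is r_6 = 0.39; the remaining lags stay at or below 0.21. The elevated value at lag 1 (0.21), dropping to 0.11 at lag 2, reflects decaying short-term dependence rather than seasonality.
The dominant spike at lag 6 indicates a seasonal period of 6.

6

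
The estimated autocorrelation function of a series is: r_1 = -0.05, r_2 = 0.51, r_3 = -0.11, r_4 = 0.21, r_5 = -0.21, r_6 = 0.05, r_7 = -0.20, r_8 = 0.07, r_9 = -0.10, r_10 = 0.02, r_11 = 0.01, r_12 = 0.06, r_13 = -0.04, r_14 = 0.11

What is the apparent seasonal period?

2

The largest autocorrelation is r_2 = 0.51, with a weaker echo at lag 4 (0.21); the remaining lags stay at or below 0.11.
The dominant spike at lag 2 indicates a seasonal period of 2.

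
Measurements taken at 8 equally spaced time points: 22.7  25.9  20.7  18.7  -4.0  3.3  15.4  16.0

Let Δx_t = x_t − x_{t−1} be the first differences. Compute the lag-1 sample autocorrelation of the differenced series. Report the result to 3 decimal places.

-0.056

First differences Δx: 3.2, -5.2, -2.0, -22.7, 7.3, 12.1, 0.6
Mean of differences = -0.9571
Numerator Σ(Δx_t−Δx̄)(Δx_{t+1}−Δx̄) = -41.9261
Denominator Σ(Δx_t−Δx̄)² = 750.2171
r_1(Δx) = -41.9261 / 750.2171 = -0.056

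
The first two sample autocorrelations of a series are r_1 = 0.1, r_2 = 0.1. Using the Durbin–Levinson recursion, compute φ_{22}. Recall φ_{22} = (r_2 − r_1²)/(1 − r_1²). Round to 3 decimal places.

φ_{22} = (r_2 − r_1²) / (1 − r_1²)
r_1² = (0.1)² = 0.01
Numerator = 0.1 − 0.0100 = 0.0900; denominator = 1 − 0.0100 = 0.9900
φ_{22} = 0.0900 / 0.9900 = 0.091

0.091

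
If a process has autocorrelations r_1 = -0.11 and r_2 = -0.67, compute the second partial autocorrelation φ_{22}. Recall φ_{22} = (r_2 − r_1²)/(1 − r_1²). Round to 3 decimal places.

-0.690

φ_{22} = (r_2 − r_1²) / (1 − r_1²)
r_1² = (-0.11)² = 0.0121
Numerator = -0.67 − 0.0121 = -0.6821; denominator = 1 − 0.0121 = 0.9879
φ_{22} = -0.6821 / 0.9879 = -0.690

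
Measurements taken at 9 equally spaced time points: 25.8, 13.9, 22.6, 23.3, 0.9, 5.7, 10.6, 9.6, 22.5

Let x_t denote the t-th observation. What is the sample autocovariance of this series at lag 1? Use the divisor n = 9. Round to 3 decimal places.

Mean x̄ = (25.8 + 13.9 + 22.6 + 23.3 + 0.9 + 5.7 + 10.6 + 9.6 + 22.5)/9 = 14.9889
Σ_{t=1}^{8}(x_t−x̄)(x_{t+1}−x̄) = 80.9154
γ_1 = 80.9154 / 9 = 8.991

8.991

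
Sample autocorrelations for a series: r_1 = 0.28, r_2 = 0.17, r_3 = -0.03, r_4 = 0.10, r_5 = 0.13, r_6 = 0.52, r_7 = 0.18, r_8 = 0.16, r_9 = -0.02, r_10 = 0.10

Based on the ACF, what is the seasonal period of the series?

6

The largest autocorrelation is r_6 = 0.52; the remaining lags stay at or below 0.28. The elevated value at lag 1 (0.28), dropping to 0.17 at lag 2, reflects decaying short-term dependence rather than seasonality.
The dominant spike at lag 6 indicates a seasonal period of 6.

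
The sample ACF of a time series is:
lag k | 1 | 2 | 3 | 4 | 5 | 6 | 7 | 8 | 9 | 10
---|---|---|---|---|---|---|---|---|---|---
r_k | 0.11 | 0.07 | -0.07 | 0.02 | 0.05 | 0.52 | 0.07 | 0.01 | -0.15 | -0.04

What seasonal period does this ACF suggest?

6

The largest autocorrelation is r_6 = 0.52; the remaining lags stay at or below 0.11.
The dominant spike at lag 6 indicates a seasonal period of 6.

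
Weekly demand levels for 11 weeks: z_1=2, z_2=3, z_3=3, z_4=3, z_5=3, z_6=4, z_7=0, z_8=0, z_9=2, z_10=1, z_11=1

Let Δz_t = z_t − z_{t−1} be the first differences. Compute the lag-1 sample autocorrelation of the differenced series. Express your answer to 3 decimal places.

-0.271

First differences Δz: 1, 0, 0, 0, 1, -4, 0, 2, -1, 0
Mean of differences = -0.1000
Numerator Σ(Δz_t−Δz̄)(Δz_{t+1}−Δz̄) = -6.2100
Denominator Σ(Δz_t−Δz̄)² = 22.9000
r_1(Δz) = -6.2100 / 22.9000 = -0.271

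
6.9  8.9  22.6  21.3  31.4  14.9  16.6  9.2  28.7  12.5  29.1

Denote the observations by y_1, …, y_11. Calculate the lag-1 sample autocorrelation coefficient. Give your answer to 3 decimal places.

Mean ȳ = (6.9 + 8.9 + 22.6 + 21.3 + 31.4 + 14.9 + 16.6 + 9.2 + 28.7 + 12.5 + 29.1)/11 = 18.3727
Numerator Σ_{t=1}^{10}(y_t−ȳ)(y_{t+1}−ȳ) = -122.0571
Denominator Σ(y_t−ȳ)² = 773.0618
r_1 = -122.0571 / 773.0618 = -0.158

-0.158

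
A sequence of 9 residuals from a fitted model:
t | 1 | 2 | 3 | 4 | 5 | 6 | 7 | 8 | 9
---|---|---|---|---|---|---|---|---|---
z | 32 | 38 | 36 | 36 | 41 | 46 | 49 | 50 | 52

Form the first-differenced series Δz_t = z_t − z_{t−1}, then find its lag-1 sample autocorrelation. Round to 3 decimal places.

First differences Δz: 6, -2, 0, 5, 5, 3, 1, 2
Mean of differences = 2.5000
Numerator Σ(Δz_t−Δz̄)(Δz_{t+1}−Δz̄) = -3.2500
Denominator Σ(Δz_t−Δz̄)² = 54.0000
r_1(Δz) = -3.2500 / 54.0000 = -0.060

-0.060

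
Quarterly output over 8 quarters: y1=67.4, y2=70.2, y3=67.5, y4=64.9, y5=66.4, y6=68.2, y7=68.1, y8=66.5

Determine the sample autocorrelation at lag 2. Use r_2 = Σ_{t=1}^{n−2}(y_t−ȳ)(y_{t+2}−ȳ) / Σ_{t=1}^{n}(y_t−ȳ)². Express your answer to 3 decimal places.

Mean ȳ = (67.4 + 70.2 + 67.5 + 64.9 + 66.4 + 68.2 + 68.1 + 66.5)/8 = 67.4000
Deviations from mean: 0.0000, 2.8000, 0.1000, -2.5000, -1.0000, 0.8000, 0.7000, -0.9000
Σ(y_t−ȳ)(y_{t+2}−ȳ) = (0.0000) + (-7.0000) + (-0.1000) + (-2.0000) + (-0.7000) + (-0.7200) = -10.5200
Denominator Σ(y_t−ȳ)² = 17.0400
r_2 = -10.5200 / 17.0400 = -0.617

-0.617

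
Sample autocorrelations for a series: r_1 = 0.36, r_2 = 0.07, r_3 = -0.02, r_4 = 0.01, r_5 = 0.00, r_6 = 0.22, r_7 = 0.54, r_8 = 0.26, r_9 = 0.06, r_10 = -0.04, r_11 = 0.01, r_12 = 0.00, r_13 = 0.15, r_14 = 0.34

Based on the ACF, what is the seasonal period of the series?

The largest autocorrelation is r_7 = 0.54; the remaining lags stay at or below 0.36. The elevated value at lag 1 (0.36), dropping to 0.07 at lag 2, reflects decaying short-term dependence rather than seasonality.
The dominant spike at lag 7 indicates a seasonal period of 7.

7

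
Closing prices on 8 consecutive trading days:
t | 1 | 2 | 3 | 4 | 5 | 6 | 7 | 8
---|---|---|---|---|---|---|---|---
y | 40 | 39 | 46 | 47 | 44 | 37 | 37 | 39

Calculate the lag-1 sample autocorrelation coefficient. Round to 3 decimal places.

Mean ȳ = (40 + 39 + 46 + 47 + 44 + 37 + 37 + 39)/8 = 41.1250
Σ(y_t−ȳ)(y_{t+1}−ȳ) = (2.3906) + (-10.3594) + (28.6406) + (16.8906) + (-11.8594) + (17.0156) + (8.7656) = 51.4844
Denominator Σ(y_t−ȳ)² = 110.8750
r_1 = 51.4844 / 110.8750 = 0.464

0.464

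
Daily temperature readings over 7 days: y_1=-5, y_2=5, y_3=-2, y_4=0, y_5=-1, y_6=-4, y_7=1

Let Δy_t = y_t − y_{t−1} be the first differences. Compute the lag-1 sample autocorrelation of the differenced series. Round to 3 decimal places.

-0.495

First differences Δy: 10, -7, 2, -1, -3, 5
Mean of differences = 1.0000
Numerator Σ(Δy_t−Δȳ)(Δy_{t+1}−Δȳ) = -90.0000
Denominator Σ(Δy_t−Δȳ)² = 182.0000
r_1(Δy) = -90.0000 / 182.0000 = -0.495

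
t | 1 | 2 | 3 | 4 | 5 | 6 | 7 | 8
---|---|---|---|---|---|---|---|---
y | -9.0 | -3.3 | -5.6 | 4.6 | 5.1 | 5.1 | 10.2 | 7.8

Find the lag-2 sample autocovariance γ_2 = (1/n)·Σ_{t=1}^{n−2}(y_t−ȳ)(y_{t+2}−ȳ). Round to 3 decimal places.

12.231

Mean ȳ = (-9.0 − 3.3 − 5.6 + 4.6 + 5.1 + 5.1 + 10.2 + 7.8)/8 = 1.8625
Deviations: -10.8625, -5.1625, -7.4625, 2.7375, 3.2375, 3.2375, 8.3375, 5.9375
Σ_{t=1}^{6}(y_t−ȳ)(y_{t+2}−ȳ) = 97.8472
γ_2 = 97.8472 / 8 = 12.231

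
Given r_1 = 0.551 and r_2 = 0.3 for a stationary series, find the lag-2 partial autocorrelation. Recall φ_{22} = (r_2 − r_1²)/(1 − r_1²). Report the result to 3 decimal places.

φ_{22} = (r_2 − r_1²) / (1 − r_1²)
r_1² = (0.551)² = 0.303601
Numerator = 0.3 − 0.3036 = -0.0036; denominator = 1 − 0.3036 = 0.6964
φ_{22} = -0.0036 / 0.6964 = -0.005

-0.005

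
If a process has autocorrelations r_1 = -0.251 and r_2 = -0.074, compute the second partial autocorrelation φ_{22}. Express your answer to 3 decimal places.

-0.146

φ_{22} = (r_2 − r_1²) / (1 − r_1²)
r_1² = (-0.251)² = 0.063001
Numerator = -0.074 − 0.0630 = -0.1370; denominator = 1 − 0.0630 = 0.9370
φ_{22} = -0.1370 / 0.9370 = -0.146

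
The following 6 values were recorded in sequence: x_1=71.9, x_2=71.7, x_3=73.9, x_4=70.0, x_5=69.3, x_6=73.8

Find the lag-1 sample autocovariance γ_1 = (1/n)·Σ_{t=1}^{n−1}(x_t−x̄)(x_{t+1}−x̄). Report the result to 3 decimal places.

Mean x̄ = (71.9 + 71.7 + 73.9 + 70.0 + 69.3 + 73.8)/6 = 71.7667
Deviations: 0.1333, -0.0667, 2.1333, -1.7667, -2.4667, 2.0333
Σ_{t=1}^{5}(x_t−x̄)(x_{t+1}−x̄) = -4.5778
γ_1 = -4.5778 / 6 = -0.763

-0.763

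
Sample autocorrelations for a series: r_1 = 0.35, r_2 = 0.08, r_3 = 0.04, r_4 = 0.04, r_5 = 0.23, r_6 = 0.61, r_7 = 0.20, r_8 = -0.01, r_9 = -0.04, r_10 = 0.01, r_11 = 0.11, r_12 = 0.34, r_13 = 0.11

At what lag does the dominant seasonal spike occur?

6

The largest autocorrelation is r_6 = 0.61; the remaining lags stay at or below 0.35. The elevated value at lag 1 (0.35), dropping to 0.08 at lag 2, reflects decaying short-term dependence rather than seasonality.
The dominant spike at lag 6 indicates a seasonal period of 6.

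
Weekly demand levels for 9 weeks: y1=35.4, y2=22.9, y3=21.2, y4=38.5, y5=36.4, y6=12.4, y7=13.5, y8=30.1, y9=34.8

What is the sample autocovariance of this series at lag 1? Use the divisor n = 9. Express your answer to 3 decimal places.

Mean ȳ = (35.4 + 22.9 + 21.2 + 38.5 + 36.4 + 12.4 + 13.5 + 30.1 + 34.8)/9 = 27.2444
Σ_{t=1}^{8}(y_t−ȳ)(y_{t+1}−ȳ) = 76.2925
γ_1 = 76.2925 / 9 = 8.477

8.477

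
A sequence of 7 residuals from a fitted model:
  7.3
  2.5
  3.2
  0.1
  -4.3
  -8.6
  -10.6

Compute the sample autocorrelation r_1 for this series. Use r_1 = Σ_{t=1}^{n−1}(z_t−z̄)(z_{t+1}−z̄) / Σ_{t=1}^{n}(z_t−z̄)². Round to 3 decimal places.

Mean z̄ = (7.3 + 2.5 + 3.2 + 0.1 − 4.3 − 8.6 − 10.6)/7 = -1.4857
Deviations from mean: 8.7857, 3.9857, 4.6857, 1.5857, -2.8143, -7.1143, -9.1143
Σ(z_t−z̄)(z_{t+1}−z̄) = (35.0173) + (18.6759) + (7.4302) + (-4.4627) + (20.0216) + (64.8416) = 141.5241
Denominator Σ(z_t−z̄)² = 259.1486
r_1 = 141.5241 / 259.1486 = 0.546

0.546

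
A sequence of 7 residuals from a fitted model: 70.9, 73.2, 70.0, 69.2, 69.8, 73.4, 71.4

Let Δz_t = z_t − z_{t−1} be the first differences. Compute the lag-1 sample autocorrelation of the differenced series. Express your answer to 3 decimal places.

-0.309

First differences Δz: 2.3, -3.2, -0.8, 0.6, 3.6, -2.0
Mean of differences = 0.0833
Numerator Σ(Δz_t−Δz̄)(Δz_{t+1}−Δz̄) = -10.3436
Denominator Σ(Δz_t−Δz̄)² = 33.4483
r_1(Δz) = -10.3436 / 33.4483 = -0.309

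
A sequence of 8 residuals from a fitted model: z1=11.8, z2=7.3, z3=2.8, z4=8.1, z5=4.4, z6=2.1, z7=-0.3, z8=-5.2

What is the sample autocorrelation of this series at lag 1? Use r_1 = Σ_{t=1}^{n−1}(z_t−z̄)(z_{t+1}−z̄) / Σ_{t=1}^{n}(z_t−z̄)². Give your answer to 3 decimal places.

Mean z̄ = (11.8 + 7.3 + 2.8 + 8.1 + 4.4 + 2.1 − 0.3 − 5.2)/8 = 3.8750
Deviations from mean: 7.9250, 3.4250, -1.0750, 4.2250, 0.5250, -1.7750, -4.1750, -9.0750
Σ(z_t−z̄)(z_{t+1}−z̄) = (27.1431) + (-3.6819) + (-4.5419) + (2.2181) + (-0.9319) + (7.4106) + (37.8881) = 65.5044
Denominator Σ(z_t−z̄)² = 196.7550
r_1 = 65.5044 / 196.7550 = 0.333

0.333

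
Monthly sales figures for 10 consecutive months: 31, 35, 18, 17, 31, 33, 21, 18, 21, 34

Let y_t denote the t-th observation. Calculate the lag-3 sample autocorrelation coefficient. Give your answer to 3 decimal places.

Mean ȳ = (31 + 35 + 18 + 17 + 31 + 33 + 21 + 18 + 21 + 34)/10 = 25.9000
Σ(y_t−ȳ)(y_{t+3}−ȳ) = (-45.3900) + (46.4100) + (-56.0900) + (43.6100) + (-40.2900) + (-34.7900) + (-39.6900) = -126.2300
Denominator Σ(y_t−ȳ)² = 502.9000
r_3 = -126.2300 / 502.9000 = -0.251

-0.251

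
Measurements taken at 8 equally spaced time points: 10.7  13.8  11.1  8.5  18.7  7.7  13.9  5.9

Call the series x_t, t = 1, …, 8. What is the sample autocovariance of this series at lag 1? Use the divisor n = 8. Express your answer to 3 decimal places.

Mean x̄ = (10.7 + 13.8 + 11.1 + 8.5 + 18.7 + 7.7 + 13.9 + 5.9)/8 = 11.2875
Σ_{t=1}^{7}(x_t−x̄)(x_{t+1}−x̄) = -72.1264
γ_1 = -72.1264 / 8 = -9.016

-9.016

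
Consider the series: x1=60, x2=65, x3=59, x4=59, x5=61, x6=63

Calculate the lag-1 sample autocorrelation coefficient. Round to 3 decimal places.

Mean x̄ = (60 + 65 + 59 + 59 + 61 + 63)/6 = 61.1667
Deviations from mean: -1.1667, 3.8333, -2.1667, -2.1667, -0.1667, 1.8333
Numerator Σ_{t=1}^{5}(x_t−x̄)(x_{t+1}−x̄) = -8.0278
Denominator Σ(x_t−x̄)² = 28.8333
r_1 = -8.0278 / 28.8333 = -0.278

-0.278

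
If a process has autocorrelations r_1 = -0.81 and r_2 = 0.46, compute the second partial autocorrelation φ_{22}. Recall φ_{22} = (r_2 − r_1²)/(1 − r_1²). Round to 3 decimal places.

-0.570

φ_{22} = (r_2 − r_1²) / (1 − r_1²)
r_1² = (-0.81)² = 0.6561
Numerator = 0.46 − 0.6561 = -0.1961; denominator = 1 − 0.6561 = 0.3439
φ_{22} = -0.1961 / 0.3439 = -0.570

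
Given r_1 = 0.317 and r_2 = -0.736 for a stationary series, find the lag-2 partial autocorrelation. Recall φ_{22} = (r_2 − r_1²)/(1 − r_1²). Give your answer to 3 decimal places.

φ_{22} = (r_2 − r_1²) / (1 − r_1²)
r_1² = (0.317)² = 0.100489
Numerator = -0.736 − 0.1005 = -0.8365; denominator = 1 − 0.1005 = 0.8995
φ_{22} = -0.8365 / 0.8995 = -0.930

-0.930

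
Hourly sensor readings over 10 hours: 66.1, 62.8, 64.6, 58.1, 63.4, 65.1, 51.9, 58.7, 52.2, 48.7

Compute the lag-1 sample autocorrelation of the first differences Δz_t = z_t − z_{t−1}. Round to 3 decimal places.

First differences Δz: -3.3, 1.8, -6.5, 5.3, 1.7, -13.2, 6.8, -6.5, -3.5
Mean of differences = -1.9333
Numerator Σ(Δz_t−Δz̄)(Δz_{t+1}−Δz̄) = -200.9611
Denominator Σ(Δz_t−Δz̄)² = 328.7000
r_1(Δz) = -200.9611 / 328.7000 = -0.611

-0.611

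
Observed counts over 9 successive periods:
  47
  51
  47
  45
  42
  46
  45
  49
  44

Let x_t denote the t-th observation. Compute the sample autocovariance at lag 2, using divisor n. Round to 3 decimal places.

-0.110

Mean x̄ = (47 + 51 + 47 + 45 + 42 + 46 + 45 + 49 + 44)/9 = 46.2222
Σ_{t=1}^{7}(x_t−x̄)(x_{t+2}−x̄) = -0.9877
γ_2 = -0.9877 / 9 = -0.110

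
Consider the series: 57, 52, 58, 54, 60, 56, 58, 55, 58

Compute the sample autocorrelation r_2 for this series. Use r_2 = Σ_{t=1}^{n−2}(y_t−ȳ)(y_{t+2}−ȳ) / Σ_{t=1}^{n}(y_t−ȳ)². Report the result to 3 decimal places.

Mean ȳ = (57 + 52 + 58 + 54 + 60 + 56 + 58 + 55 + 58)/9 = 56.4444
Σ(y_t−ȳ)(y_{t+2}−ȳ) = (0.8642) + (10.8642) + (5.5309) + (1.0864) + (5.5309) + (0.6420) + (2.4198) = 26.9383
Denominator Σ(y_t−ȳ)² = 48.2222
r_2 = 26.9383 / 48.2222 = 0.559

0.559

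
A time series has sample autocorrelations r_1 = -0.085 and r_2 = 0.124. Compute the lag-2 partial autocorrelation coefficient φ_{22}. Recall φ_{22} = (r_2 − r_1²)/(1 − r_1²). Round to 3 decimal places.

0.118

φ_{22} = (r_2 − r_1²) / (1 − r_1²)
r_1² = (-0.085)² = 0.007225
Numerator = 0.124 − 0.0072 = 0.1168; denominator = 1 − 0.0072 = 0.9928
φ_{22} = 0.1168 / 0.9928 = 0.118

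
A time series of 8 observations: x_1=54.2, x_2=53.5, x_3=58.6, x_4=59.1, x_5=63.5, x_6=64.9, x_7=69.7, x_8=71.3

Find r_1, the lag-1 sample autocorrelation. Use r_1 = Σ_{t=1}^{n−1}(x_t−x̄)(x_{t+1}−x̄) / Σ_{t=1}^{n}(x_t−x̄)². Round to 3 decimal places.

0.642

Mean x̄ = (54.2 + 53.5 + 58.6 + 59.1 + 63.5 + 64.9 + 69.7 + 71.3)/8 = 61.8500
Deviations from mean: -7.6500, -8.3500, -3.2500, -2.7500, 1.6500, 3.0500, 7.8500, 9.4500
Numerator Σ_{t=1}^{7}(x_t−x̄)(x_{t+1}−x̄) = 198.5725
Denominator Σ(x_t−x̄)² = 309.3200
r_1 = 198.5725 / 309.3200 = 0.642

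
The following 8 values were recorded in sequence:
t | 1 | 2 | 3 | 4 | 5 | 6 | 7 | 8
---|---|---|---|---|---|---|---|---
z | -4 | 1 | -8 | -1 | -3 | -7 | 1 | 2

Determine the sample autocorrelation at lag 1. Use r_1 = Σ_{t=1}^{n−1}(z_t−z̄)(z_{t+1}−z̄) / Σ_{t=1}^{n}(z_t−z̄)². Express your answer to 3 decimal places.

Mean z̄ = (-4 + 1 − 8 − 1 − 3 − 7 + 1 + 2)/8 = -2.3750
Numerator Σ_{t=1}^{7}(z_t−z̄)(z_{t+1}−z̄) = -31.0156
Denominator Σ(z_t−z̄)² = 99.8750
r_1 = -31.0156 / 99.8750 = -0.311

-0.311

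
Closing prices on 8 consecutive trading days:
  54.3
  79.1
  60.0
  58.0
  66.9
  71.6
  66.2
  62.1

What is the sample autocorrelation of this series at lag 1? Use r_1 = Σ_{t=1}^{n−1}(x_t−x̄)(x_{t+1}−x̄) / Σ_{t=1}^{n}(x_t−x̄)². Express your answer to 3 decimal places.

Mean x̄ = (54.3 + 79.1 + 60.0 + 58.0 + 66.9 + 71.6 + 66.2 + 62.1)/8 = 64.7750
Deviations from mean: -10.4750, 14.3250, -4.7750, -6.7750, 2.1250, 6.8250, 1.4250, -2.6750
Σ(x_t−x̄)(x_{t+1}−x̄) = (-150.0544) + (-68.4019) + (32.3506) + (-14.3969) + (14.5031) + (9.7256) + (-3.8119) = -180.0856
Denominator Σ(x_t−x̄)² = 443.9150
r_1 = -180.0856 / 443.9150 = -0.406

-0.406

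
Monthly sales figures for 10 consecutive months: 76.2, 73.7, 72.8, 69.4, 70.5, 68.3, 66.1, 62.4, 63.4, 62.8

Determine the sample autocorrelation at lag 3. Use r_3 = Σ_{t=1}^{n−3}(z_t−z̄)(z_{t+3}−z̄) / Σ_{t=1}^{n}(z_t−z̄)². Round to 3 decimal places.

0.079

Mean z̄ = (76.2 + 73.7 + 72.8 + 69.4 + 70.5 + 68.3 + 66.1 + 62.4 + 63.4 + 62.8)/10 = 68.5600
Σ(z_t−z̄)(z_{t+3}−z̄) = (6.4176) + (9.9716) + (-1.1024) + (-2.0664) + (-11.9504) + (1.3416) + (14.1696) = 16.7812
Denominator Σ(z_t−z̄)² = 211.1040
r_3 = 16.7812 / 211.1040 = 0.079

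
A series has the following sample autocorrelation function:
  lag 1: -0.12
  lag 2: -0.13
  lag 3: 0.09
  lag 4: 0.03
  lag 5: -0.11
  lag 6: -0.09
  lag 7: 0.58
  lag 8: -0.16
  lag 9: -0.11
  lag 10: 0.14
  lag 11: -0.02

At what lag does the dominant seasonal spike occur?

7

The largest autocorrelation is r_7 = 0.58; the remaining lags stay at or below 0.14.
The dominant spike at lag 7 indicates a seasonal period of 7.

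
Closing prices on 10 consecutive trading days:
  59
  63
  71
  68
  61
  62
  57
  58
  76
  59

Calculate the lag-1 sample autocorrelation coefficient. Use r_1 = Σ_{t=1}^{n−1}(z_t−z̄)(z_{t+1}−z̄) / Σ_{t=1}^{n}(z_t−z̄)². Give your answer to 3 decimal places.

-0.152

Mean z̄ = (59 + 63 + 71 + 68 + 61 + 62 + 57 + 58 + 76 + 59)/10 = 63.4000
Numerator Σ_{t=1}^{9}(z_t−z̄)(z_{t+1}−z̄) = -53.9600
Denominator Σ(z_t−z̄)² = 354.4000
r_1 = -53.9600 / 354.4000 = -0.152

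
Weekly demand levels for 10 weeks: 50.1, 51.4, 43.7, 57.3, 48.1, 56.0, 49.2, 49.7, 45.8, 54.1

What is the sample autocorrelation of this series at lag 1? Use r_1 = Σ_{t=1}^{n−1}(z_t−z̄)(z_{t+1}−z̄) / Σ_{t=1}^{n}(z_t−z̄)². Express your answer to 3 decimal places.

Mean z̄ = (50.1 + 51.4 + 43.7 + 57.3 + 48.1 + 56.0 + 49.2 + 49.7 + 45.8 + 54.1)/10 = 50.5400
Numerator Σ_{t=1}^{9}(z_t−z̄)(z_{t+1}−z̄) = -101.3996
Denominator Σ(z_t−z̄)² = 166.8240
r_1 = -101.3996 / 166.8240 = -0.608

-0.608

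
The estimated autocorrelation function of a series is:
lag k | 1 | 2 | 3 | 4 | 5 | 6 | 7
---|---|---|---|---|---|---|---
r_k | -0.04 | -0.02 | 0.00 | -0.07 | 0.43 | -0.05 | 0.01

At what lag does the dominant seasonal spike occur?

The largest autocorrelation is r_5 = 0.43; the remaining lags stay at or below 0.01.
The dominant spike at lag 5 indicates a seasonal period of 5.

5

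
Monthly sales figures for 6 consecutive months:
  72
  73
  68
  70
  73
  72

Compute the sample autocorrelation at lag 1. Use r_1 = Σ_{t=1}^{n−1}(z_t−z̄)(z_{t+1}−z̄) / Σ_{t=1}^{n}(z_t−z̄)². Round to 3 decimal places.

-0.057

Mean z̄ = (72 + 73 + 68 + 70 + 73 + 72)/6 = 71.3333
Deviations from mean: 0.6667, 1.6667, -3.3333, -1.3333, 1.6667, 0.6667
Numerator Σ_{t=1}^{5}(z_t−z̄)(z_{t+1}−z̄) = -1.1111
Denominator Σ(z_t−z̄)² = 19.3333
r_1 = -1.1111 / 19.3333 = -0.057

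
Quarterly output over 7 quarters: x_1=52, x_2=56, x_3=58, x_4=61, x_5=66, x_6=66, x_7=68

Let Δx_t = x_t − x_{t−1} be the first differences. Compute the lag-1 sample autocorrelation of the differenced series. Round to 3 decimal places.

First differences Δx: 4, 2, 3, 5, 0, 2
Mean of differences = 2.6667
Numerator Σ(Δx_t−Δx̄)(Δx_{t+1}−Δx̄) = -4.7778
Denominator Σ(Δx_t−Δx̄)² = 15.3333
r_1(Δx) = -4.7778 / 15.3333 = -0.312

-0.312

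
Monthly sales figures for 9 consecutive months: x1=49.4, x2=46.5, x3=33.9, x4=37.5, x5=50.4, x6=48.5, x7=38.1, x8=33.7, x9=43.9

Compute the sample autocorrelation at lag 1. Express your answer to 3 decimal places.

0.121

Mean x̄ = (49.4 + 46.5 + 33.9 + 37.5 + 50.4 + 48.5 + 38.1 + 33.7 + 43.9)/9 = 42.4333
Numerator Σ_{t=1}^{8}(x_t−x̄)(x_{t+1}−x̄) = 43.5022
Denominator Σ(x_t−x̄)² = 359.7000
r_1 = 43.5022 / 359.7000 = 0.121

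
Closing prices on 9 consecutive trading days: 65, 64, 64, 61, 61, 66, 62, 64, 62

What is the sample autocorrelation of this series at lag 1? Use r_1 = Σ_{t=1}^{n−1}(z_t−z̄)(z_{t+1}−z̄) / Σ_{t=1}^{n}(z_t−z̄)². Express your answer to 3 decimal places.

-0.245

Mean z̄ = (65 + 64 + 64 + 61 + 61 + 66 + 62 + 64 + 62)/9 = 63.2222
Numerator Σ_{t=1}^{8}(z_t−z̄)(z_{t+1}−z̄) = -6.2716
Denominator Σ(z_t−z̄)² = 25.5556
r_1 = -6.2716 / 25.5556 = -0.245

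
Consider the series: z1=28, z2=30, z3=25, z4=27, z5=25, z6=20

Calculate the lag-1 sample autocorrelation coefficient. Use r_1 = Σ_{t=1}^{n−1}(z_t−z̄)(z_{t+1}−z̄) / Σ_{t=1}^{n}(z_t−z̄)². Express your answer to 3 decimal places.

Mean z̄ = (28 + 30 + 25 + 27 + 25 + 20)/6 = 25.8333
Deviations from mean: 2.1667, 4.1667, -0.8333, 1.1667, -0.8333, -5.8333
Σ(z_t−z̄)(z_{t+1}−z̄) = (9.0278) + (-3.4722) + (-0.9722) + (-0.9722) + (4.8611) = 8.4722
Denominator Σ(z_t−z̄)² = 58.8333
r_1 = 8.4722 / 58.8333 = 0.144

0.144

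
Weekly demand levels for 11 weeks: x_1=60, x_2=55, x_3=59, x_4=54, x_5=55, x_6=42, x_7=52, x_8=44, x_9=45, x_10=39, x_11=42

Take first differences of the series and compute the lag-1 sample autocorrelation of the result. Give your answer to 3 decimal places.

-0.803

First differences Δx: -5, 4, -5, 1, -13, 10, -8, 1, -6, 3
Mean of differences = -1.8000
Numerator Σ(Δx_t−Δx̄)(Δx_{t+1}−Δx̄) = -332.0400
Denominator Σ(Δx_t−Δx̄)² = 413.6000
r_1(Δx) = -332.0400 / 413.6000 = -0.803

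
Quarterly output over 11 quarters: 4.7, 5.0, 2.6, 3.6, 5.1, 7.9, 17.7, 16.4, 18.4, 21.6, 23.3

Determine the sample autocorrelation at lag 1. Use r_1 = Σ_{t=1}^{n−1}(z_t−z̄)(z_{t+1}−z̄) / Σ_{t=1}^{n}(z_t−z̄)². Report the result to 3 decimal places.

0.750

Mean z̄ = (4.7 + 5.0 + 2.6 + 3.6 + 5.1 + 7.9 + 17.7 + 16.4 + 18.4 + 21.6 + 23.3)/11 = 11.4818
Numerator Σ_{t=1}^{10}(z_t−z̄)(z_{t+1}−z̄) = 476.6051
Denominator Σ(z_t−z̄)² = 635.3364
r_1 = 476.6051 / 635.3364 = 0.750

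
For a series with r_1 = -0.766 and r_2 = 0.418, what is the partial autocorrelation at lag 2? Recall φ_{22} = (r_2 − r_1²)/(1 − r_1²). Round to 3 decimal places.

φ_{22} = (r_2 − r_1²) / (1 − r_1²)
r_1² = (-0.766)² = 0.586756
Numerator = 0.418 − 0.5868 = -0.1688; denominator = 1 − 0.5868 = 0.4132
φ_{22} = -0.1688 / 0.4132 = -0.408

-0.408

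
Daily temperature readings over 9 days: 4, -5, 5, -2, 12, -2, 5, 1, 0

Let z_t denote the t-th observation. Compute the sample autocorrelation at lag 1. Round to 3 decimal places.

Mean z̄ = (4 − 5 + 5 − 2 + 12 − 2 + 5 + 1 + 0)/9 = 2.0000
Numerator Σ_{t=1}^{8}(z_t−z̄)(z_{t+1}−z̄) = -140.0000
Denominator Σ(z_t−z̄)² = 208.0000
r_1 = -140.0000 / 208.0000 = -0.673

-0.673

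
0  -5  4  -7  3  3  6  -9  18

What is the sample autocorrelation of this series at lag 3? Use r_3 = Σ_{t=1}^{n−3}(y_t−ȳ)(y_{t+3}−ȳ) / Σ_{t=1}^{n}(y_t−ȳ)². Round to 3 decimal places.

Mean ȳ = (0 − 5 + 4 − 7 + 3 + 3 + 6 − 9 + 18)/9 = 1.4444
Σ(y_t−ȳ)(y_{t+3}−ȳ) = (12.1975) + (-10.0247) + (3.9753) + (-38.4691) + (-16.2469) + (25.7531) = -22.8148
Denominator Σ(y_t−ȳ)² = 530.2222
r_3 = -22.8148 / 530.2222 = -0.043

-0.043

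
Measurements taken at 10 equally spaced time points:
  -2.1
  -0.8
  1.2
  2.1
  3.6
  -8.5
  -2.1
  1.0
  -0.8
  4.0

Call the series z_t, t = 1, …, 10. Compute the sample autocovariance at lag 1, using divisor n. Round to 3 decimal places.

-0.914

Mean z̄ = (-2.1 − 0.8 + 1.2 + 2.1 + 3.6 − 8.5 − 2.1 + 1.0 − 0.8 + 4.0)/10 = -0.2400
Σ_{t=1}^{9}(z_t−z̄)(z_{t+1}−z̄) = -9.1396
γ_1 = -9.1396 / 10 = -0.914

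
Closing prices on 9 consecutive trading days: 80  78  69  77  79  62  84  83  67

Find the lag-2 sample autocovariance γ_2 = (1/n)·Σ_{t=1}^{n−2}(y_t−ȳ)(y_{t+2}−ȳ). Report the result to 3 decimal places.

-23.624

Mean ȳ = (80 + 78 + 69 + 77 + 79 + 62 + 84 + 83 + 67)/9 = 75.4444
Σ_{t=1}^{7}(y_t−ȳ)(y_{t+2}−ȳ) = -212.6173
γ_2 = -212.6173 / 9 = -23.624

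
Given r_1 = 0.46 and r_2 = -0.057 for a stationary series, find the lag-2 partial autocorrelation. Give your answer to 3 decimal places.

-0.341

φ_{22} = (r_2 − r_1²) / (1 − r_1²)
r_1² = (0.46)² = 0.2116
Numerator = -0.057 − 0.2116 = -0.2686; denominator = 1 − 0.2116 = 0.7884
φ_{22} = -0.2686 / 0.7884 = -0.341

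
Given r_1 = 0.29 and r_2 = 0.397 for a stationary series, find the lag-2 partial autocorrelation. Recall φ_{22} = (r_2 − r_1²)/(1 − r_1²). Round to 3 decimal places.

φ_{22} = (r_2 − r_1²) / (1 − r_1²)
r_1² = (0.29)² = 0.0841
Numerator = 0.397 − 0.0841 = 0.3129; denominator = 1 − 0.0841 = 0.9159
φ_{22} = 0.3129 / 0.9159 = 0.342

0.342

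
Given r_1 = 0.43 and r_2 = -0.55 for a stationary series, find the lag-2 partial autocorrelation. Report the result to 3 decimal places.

-0.902

φ_{22} = (r_2 − r_1²) / (1 − r_1²)
r_1² = (0.43)² = 0.1849
Numerator = -0.55 − 0.1849 = -0.7349; denominator = 1 − 0.1849 = 0.8151
φ_{22} = -0.7349 / 0.8151 = -0.902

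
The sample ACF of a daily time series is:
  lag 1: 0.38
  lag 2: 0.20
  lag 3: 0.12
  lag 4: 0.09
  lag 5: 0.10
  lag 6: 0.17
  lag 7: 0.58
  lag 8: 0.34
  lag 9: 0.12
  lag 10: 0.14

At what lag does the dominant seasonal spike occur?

The largest autocorrelation is r_7 = 0.58; the remaining lags stay at or below 0.38. The elevated value at lag 1 (0.38), dropping to 0.20 at lag 2, reflects decaying short-term dependence rather than seasonality.
The dominant spike at lag 7 indicates a seasonal period of 7.

7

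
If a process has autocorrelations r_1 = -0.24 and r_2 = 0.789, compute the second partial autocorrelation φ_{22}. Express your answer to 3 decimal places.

φ_{22} = (r_2 − r_1²) / (1 − r_1²)
r_1² = (-0.24)² = 0.0576
Numerator = 0.789 − 0.0576 = 0.7314; denominator = 1 − 0.0576 = 0.9424
φ_{22} = 0.7314 / 0.9424 = 0.776

0.776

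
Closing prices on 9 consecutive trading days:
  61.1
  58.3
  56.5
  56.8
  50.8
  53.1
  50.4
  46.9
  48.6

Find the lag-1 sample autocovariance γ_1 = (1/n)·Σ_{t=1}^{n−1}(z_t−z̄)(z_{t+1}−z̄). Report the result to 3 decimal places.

11.907

Mean z̄ = (61.1 + 58.3 + 56.5 + 56.8 + 50.8 + 53.1 + 50.4 + 46.9 + 48.6)/9 = 53.6111
Σ_{t=1}^{8}(z_t−z̄)(z_{t+1}−z̄) = 107.1665
γ_1 = 107.1665 / 9 = 11.907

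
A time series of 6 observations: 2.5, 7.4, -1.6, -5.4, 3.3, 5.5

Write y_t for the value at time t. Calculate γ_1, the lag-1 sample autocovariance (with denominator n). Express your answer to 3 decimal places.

Mean ȳ = (2.5 + 7.4 − 1.6 − 5.4 + 3.3 + 5.5)/6 = 1.9500
Σ_{t=1}^{5}(y_t−ȳ)(y_{t+1}−ȳ) = 4.6125
γ_1 = 4.6125 / 6 = 0.769

0.769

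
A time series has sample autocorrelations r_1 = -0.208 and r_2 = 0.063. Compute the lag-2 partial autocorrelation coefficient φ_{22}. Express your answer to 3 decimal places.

φ_{22} = (r_2 − r_1²) / (1 − r_1²)
r_1² = (-0.208)² = 0.043264
Numerator = 0.063 − 0.0433 = 0.0197; denominator = 1 − 0.0433 = 0.9567
φ_{22} = 0.0197 / 0.9567 = 0.021

0.021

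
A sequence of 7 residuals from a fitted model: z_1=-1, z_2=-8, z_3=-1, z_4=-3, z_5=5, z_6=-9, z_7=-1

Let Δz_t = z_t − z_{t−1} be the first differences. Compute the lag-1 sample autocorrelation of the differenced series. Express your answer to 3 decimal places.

First differences Δz: -7, 7, -2, 8, -14, 8
Mean of differences = 0.0000
Numerator Σ(Δz_t−Δz̄)(Δz_{t+1}−Δz̄) = -303.0000
Denominator Σ(Δz_t−Δz̄)² = 426.0000
r_1(Δz) = -303.0000 / 426.0000 = -0.711

-0.711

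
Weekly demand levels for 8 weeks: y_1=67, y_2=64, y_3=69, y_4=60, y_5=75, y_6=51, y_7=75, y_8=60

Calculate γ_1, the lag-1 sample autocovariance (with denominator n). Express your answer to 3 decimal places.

-50.814

Mean ȳ = (67 + 64 + 69 + 60 + 75 + 51 + 75 + 60)/8 = 65.1250
Σ_{t=1}^{7}(y_t−ȳ)(y_{t+1}−ȳ) = -406.5156
γ_1 = -406.5156 / 8 = -50.814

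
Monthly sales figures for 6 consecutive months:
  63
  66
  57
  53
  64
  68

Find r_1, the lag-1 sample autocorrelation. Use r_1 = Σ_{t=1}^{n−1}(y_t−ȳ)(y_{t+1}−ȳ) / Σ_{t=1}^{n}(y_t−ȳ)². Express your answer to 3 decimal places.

0.133

Mean ȳ = (63 + 66 + 57 + 53 + 64 + 68)/6 = 61.8333
Deviations from mean: 1.1667, 4.1667, -4.8333, -8.8333, 2.1667, 6.1667
Numerator Σ_{t=1}^{5}(y_t−ȳ)(y_{t+1}−ȳ) = 21.6389
Denominator Σ(y_t−ȳ)² = 162.8333
r_1 = 21.6389 / 162.8333 = 0.133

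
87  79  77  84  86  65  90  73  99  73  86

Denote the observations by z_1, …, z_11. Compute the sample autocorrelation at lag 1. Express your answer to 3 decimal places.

-0.694

Mean z̄ = (87 + 79 + 77 + 84 + 86 + 65 + 90 + 73 + 99 + 73 + 86)/11 = 81.7273
Numerator Σ_{t=1}^{10}(z_t−z̄)(z_{t+1}−z̄) = -623.3471
Denominator Σ(z_t−z̄)² = 898.1818
r_1 = -623.3471 / 898.1818 = -0.694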